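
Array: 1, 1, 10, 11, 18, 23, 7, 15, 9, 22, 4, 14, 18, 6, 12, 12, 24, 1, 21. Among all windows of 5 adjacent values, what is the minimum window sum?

Each size-5 window and its sum:
[1, 1, 10, 11, 18] → sum 41
[1, 10, 11, 18, 23] → sum 63
[10, 11, 18, 23, 7] → sum 69
[11, 18, 23, 7, 15] → sum 74
[18, 23, 7, 15, 9] → sum 72
[23, 7, 15, 9, 22] → sum 76
[7, 15, 9, 22, 4] → sum 57
[15, 9, 22, 4, 14] → sum 64
[9, 22, 4, 14, 18] → sum 67
[22, 4, 14, 18, 6] → sum 64
[4, 14, 18, 6, 12] → sum 54
[14, 18, 6, 12, 12] → sum 62
[18, 6, 12, 12, 24] → sum 72
[6, 12, 12, 24, 1] → sum 55
[12, 12, 24, 1, 21] → sum 70
Minimum of these is 41.

41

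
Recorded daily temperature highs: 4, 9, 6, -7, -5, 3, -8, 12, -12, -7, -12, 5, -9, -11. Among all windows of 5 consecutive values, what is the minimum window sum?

Each size-5 window and its sum:
4 9 6 -7 -5 → sum 7
9 6 -7 -5 3 → sum 6
6 -7 -5 3 -8 → sum -11
-7 -5 3 -8 12 → sum -5
-5 3 -8 12 -12 → sum -10
3 -8 12 -12 -7 → sum -12
-8 12 -12 -7 -12 → sum -27
12 -12 -7 -12 5 → sum -14
-12 -7 -12 5 -9 → sum -35
-7 -12 5 -9 -11 → sum -34
Minimum of these is -35.

-35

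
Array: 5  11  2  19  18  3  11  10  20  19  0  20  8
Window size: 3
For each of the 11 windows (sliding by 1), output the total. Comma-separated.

18, 32, 39, 40, 32, 24, 41, 49, 39, 39, 28

Sliding a size-3 window across the 13 values:
[5, 11, 2] → sum 18
[11, 2, 19] → sum 32
[2, 19, 18] → sum 39
[19, 18, 3] → sum 40
[18, 3, 11] → sum 32
[3, 11, 10] → sum 24
[11, 10, 20] → sum 41
[10, 20, 19] → sum 49
[20, 19, 0] → sum 39
[19, 0, 20] → sum 39
[0, 20, 8] → sum 28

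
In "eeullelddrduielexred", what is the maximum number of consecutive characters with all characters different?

6

add e: [e] len 1
add e (repeat e, move left end past it): [e] len 1
add u: [e, u] len 2
add l: [e, u, l] len 3
add l (repeat l, move left end past it): [l] len 1
add e: [l, e] len 2
add l (repeat l, move left end past it): [e, l] len 2
add d: [e, l, d] len 3
add d (repeat d, move left end past it): [d] len 1
add r: [d, r] len 2
add d (repeat d, move left end past it): [r, d] len 2
add u: [r, d, u] len 3
add i: [r, d, u, i] len 4
add e: [r, d, u, i, e] len 5
add l: [r, d, u, i, e, l] len 6
add e (repeat e, move left end past it): [l, e] len 2
add x: [l, e, x] len 3
add r: [l, e, x, r] len 4
add e (repeat e, move left end past it): [x, r, e] len 3
add d: [x, r, e, d] len 4
Longest all-distinct length: 6.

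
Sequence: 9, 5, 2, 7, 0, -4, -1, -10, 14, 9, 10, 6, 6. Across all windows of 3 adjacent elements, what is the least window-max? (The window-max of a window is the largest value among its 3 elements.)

-1

[9, 5, 2] → max 9
[5, 2, 7] → max 7
[2, 7, 0] → max 7
[7, 0, -4] → max 7
[0, -4, -1] → max 0
[-4, -1, -10] → max -1
[-1, -10, 14] → max 14
[-10, 14, 9] → max 14
[14, 9, 10] → max 14
[9, 10, 6] → max 10
[10, 6, 6] → max 10
Least of these is -1.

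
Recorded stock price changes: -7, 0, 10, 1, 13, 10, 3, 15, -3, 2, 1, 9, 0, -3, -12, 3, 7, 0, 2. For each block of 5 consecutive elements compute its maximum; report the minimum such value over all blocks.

7

Each size-5 window and its max:
[-7, 0, 10, 1, 13] → max 13
[0, 10, 1, 13, 10] → max 13
[10, 1, 13, 10, 3] → max 13
[1, 13, 10, 3, 15] → max 15
[13, 10, 3, 15, -3] → max 15
[10, 3, 15, -3, 2] → max 15
[3, 15, -3, 2, 1] → max 15
[15, -3, 2, 1, 9] → max 15
[-3, 2, 1, 9, 0] → max 9
[2, 1, 9, 0, -3] → max 9
[1, 9, 0, -3, -12] → max 9
[9, 0, -3, -12, 3] → max 9
[0, -3, -12, 3, 7] → max 7
[-3, -12, 3, 7, 0] → max 7
[-12, 3, 7, 0, 2] → max 7
Minimum of these is 7.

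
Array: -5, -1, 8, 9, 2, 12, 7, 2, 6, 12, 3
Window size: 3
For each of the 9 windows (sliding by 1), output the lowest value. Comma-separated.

-5, -1, 2, 2, 2, 2, 2, 2, 3

-5 -1 8 → min -5
-1 8 9 → min -1
8 9 2 → min 2
9 2 12 → min 2
2 12 7 → min 2
12 7 2 → min 2
7 2 6 → min 2
2 6 12 → min 2
6 12 3 → min 3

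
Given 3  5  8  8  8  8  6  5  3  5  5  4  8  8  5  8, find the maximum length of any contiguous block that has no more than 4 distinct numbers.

11

[3] 1 distinct, len 1
[3, 5] 2 distinct, len 2
[3, 5, 8] 3 distinct, len 3
[3, 5, 8, 8] 3 distinct, len 4
[3, 5, 8, 8, 8] 3 distinct, len 5
[3, 5, 8, 8, 8, 8] 3 distinct, len 6
[3, 5, 8, 8, 8, 8, 6] 4 distinct, len 7
[3, 5, 8, 8, 8, 8, 6, 5] 4 distinct, len 8
[3, 5, 8, 8, 8, 8, 6, 5, 3] 4 distinct, len 9
[3, 5, 8, 8, 8, 8, 6, 5, 3, 5] 4 distinct, len 10
[3, 5, 8, 8, 8, 8, 6, 5, 3, 5, 5] 4 distinct, len 11
[6, 5, 3, 5, 5, 4] 4 distinct, len 6
[5, 3, 5, 5, 4, 8] 4 distinct, len 6
[5, 3, 5, 5, 4, 8, 8] 4 distinct, len 7
[5, 3, 5, 5, 4, 8, 8, 5] 4 distinct, len 8
[5, 3, 5, 5, 4, 8, 8, 5, 8] 4 distinct, len 9
Longest length with ≤4 distinct: 11.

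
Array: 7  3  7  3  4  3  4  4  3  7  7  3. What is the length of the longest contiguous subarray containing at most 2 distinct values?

add 7: window [7] (1 distinct), len 1
add 3: window [7, 3] (2 distinct), len 2
add 7: window [7, 3, 7] (2 distinct), len 3
add 3: window [7, 3, 7, 3] (2 distinct), len 4
add 4: window [3, 4] (2 distinct), len 2
add 3: window [3, 4, 3] (2 distinct), len 3
add 4: window [3, 4, 3, 4] (2 distinct), len 4
add 4: window [3, 4, 3, 4, 4] (2 distinct), len 5
add 3: window [3, 4, 3, 4, 4, 3] (2 distinct), len 6
add 7: window [3, 7] (2 distinct), len 2
add 7: window [3, 7, 7] (2 distinct), len 3
add 3: window [3, 7, 7, 3] (2 distinct), len 4
Longest length with ≤2 distinct: 6.

6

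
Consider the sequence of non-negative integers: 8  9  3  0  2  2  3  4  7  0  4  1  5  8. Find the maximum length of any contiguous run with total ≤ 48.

[8] sum 8 len 1
[8, 9] sum 17 len 2
[8, 9, 3] sum 20 len 3
[8, 9, 3, 0] sum 20 len 4
[8, 9, 3, 0, 2] sum 22 len 5
[8, 9, 3, 0, 2, 2] sum 24 len 6
[8, 9, 3, 0, 2, 2, 3] sum 27 len 7
[8, 9, 3, 0, 2, 2, 3, 4] sum 31 len 8
[8, 9, 3, 0, 2, 2, 3, 4, 7] sum 38 len 9
[8, 9, 3, 0, 2, 2, 3, 4, 7, 0] sum 38 len 10
[8, 9, 3, 0, 2, 2, 3, 4, 7, 0, 4] sum 42 len 11
[8, 9, 3, 0, 2, 2, 3, 4, 7, 0, 4, 1] sum 43 len 12
[8, 9, 3, 0, 2, 2, 3, 4, 7, 0, 4, 1, 5] sum 48 len 13
[9, 3, 0, 2, 2, 3, 4, 7, 0, 4, 1, 5, 8] sum 48 len 13
Longest length seen: 13.

13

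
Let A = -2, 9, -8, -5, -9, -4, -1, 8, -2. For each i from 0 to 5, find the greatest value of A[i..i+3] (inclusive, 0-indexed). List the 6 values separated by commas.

Sliding a size-4 window across the 9 values:
[-2, 9, -8, -5] → max 9
[9, -8, -5, -9] → max 9
[-8, -5, -9, -4] → max -4
[-5, -9, -4, -1] → max -1
[-9, -4, -1, 8] → max 8
[-4, -1, 8, -2] → max 8

9, 9, -4, -1, 8, 8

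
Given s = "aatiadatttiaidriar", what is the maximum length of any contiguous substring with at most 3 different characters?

add a: window [a] (1 distinct), len 1
add a: window [a, a] (1 distinct), len 2
add t: window [a, a, t] (2 distinct), len 3
add i: window [a, a, t, i] (3 distinct), len 4
add a: window [a, a, t, i, a] (3 distinct), len 5
add d: window [i, a, d] (3 distinct), len 3
add a: window [i, a, d, a] (3 distinct), len 4
add t: window [a, d, a, t] (3 distinct), len 4
add t: window [a, d, a, t, t] (3 distinct), len 5
add t: window [a, d, a, t, t, t] (3 distinct), len 6
add i: window [a, t, t, t, i] (3 distinct), len 5
add a: window [a, t, t, t, i, a] (3 distinct), len 6
add i: window [a, t, t, t, i, a, i] (3 distinct), len 7
add d: window [i, a, i, d] (3 distinct), len 4
add r: window [i, d, r] (3 distinct), len 3
add i: window [i, d, r, i] (3 distinct), len 4
add a: window [r, i, a] (3 distinct), len 3
add r: window [r, i, a, r] (3 distinct), len 4
Longest length with ≤3 distinct: 7.

7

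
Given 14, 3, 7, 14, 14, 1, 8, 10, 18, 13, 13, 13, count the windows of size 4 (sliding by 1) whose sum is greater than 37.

(14, 3, 7, 14) → sum 38  > 37 ✓
(3, 7, 14, 14) → sum 38  > 37 ✓
(7, 14, 14, 1) → sum 36
(14, 14, 1, 8) → sum 37
(14, 1, 8, 10) → sum 33
(1, 8, 10, 18) → sum 37
(8, 10, 18, 13) → sum 49  > 37 ✓
(10, 18, 13, 13) → sum 54  > 37 ✓
(18, 13, 13, 13) → sum 57  > 37 ✓
5 windows satisfy the condition.

5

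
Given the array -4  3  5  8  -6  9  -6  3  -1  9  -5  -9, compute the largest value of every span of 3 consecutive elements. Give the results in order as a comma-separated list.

5, 8, 8, 9, 9, 9, 3, 9, 9, 9

[-4, 3, 5] → max 5
[3, 5, 8] → max 8
[5, 8, -6] → max 8
[8, -6, 9] → max 9
[-6, 9, -6] → max 9
[9, -6, 3] → max 9
[-6, 3, -1] → max 3
[3, -1, 9] → max 9
[-1, 9, -5] → max 9
[9, -5, -9] → max 9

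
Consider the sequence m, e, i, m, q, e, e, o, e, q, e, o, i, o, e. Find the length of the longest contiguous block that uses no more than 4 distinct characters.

11

Extend right; when distinct count exceeds 4, shrink from the left:
add m: window [m] (1 distinct), len 1
add e: window [m, e] (2 distinct), len 2
add i: window [m, e, i] (3 distinct), len 3
add m: window [m, e, i, m] (3 distinct), len 4
add q: window [m, e, i, m, q] (4 distinct), len 5
add e: window [m, e, i, m, q, e] (4 distinct), len 6
add e: window [m, e, i, m, q, e, e] (4 distinct), len 7
add o: window [m, q, e, e, o] (4 distinct), len 5
add e: window [m, q, e, e, o, e] (4 distinct), len 6
add q: window [m, q, e, e, o, e, q] (4 distinct), len 7
add e: window [m, q, e, e, o, e, q, e] (4 distinct), len 8
add o: window [m, q, e, e, o, e, q, e, o] (4 distinct), len 9
add i: window [q, e, e, o, e, q, e, o, i] (4 distinct), len 9
add o: window [q, e, e, o, e, q, e, o, i, o] (4 distinct), len 10
add e: window [q, e, e, o, e, q, e, o, i, o, e] (4 distinct), len 11
Longest length with ≤4 distinct: 11.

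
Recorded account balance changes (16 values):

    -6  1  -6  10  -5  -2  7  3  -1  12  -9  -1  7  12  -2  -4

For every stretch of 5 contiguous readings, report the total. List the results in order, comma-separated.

-6, -2, 4, 13, 2, 19, 12, 4, 8, 21, 7, 12

Sliding a size-5 window across the 16 values:
(-6, 1, -6, 10, -5) → sum -6
(1, -6, 10, -5, -2) → sum -2
(-6, 10, -5, -2, 7) → sum 4
(10, -5, -2, 7, 3) → sum 13
(-5, -2, 7, 3, -1) → sum 2
(-2, 7, 3, -1, 12) → sum 19
(7, 3, -1, 12, -9) → sum 12
(3, -1, 12, -9, -1) → sum 4
(-1, 12, -9, -1, 7) → sum 8
(12, -9, -1, 7, 12) → sum 21
(-9, -1, 7, 12, -2) → sum 7
(-1, 7, 12, -2, -4) → sum 12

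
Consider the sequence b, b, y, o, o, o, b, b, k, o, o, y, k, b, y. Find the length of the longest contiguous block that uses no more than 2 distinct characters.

Extend right; when distinct count exceeds 2, shrink from the left:
[b] 1 distinct, len 1
[b, b] 1 distinct, len 2
[b, b, y] 2 distinct, len 3
[y, o] 2 distinct, len 2
[y, o, o] 2 distinct, len 3
[y, o, o, o] 2 distinct, len 4
[o, o, o, b] 2 distinct, len 4
[o, o, o, b, b] 2 distinct, len 5
[b, b, k] 2 distinct, len 3
[k, o] 2 distinct, len 2
[k, o, o] 2 distinct, len 3
[o, o, y] 2 distinct, len 3
[y, k] 2 distinct, len 2
[k, b] 2 distinct, len 2
[b, y] 2 distinct, len 2
Longest length with ≤2 distinct: 5.

5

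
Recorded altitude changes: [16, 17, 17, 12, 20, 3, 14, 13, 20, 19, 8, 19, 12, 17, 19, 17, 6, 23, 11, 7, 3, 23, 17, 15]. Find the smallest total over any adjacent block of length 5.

(16, 17, 17, 12, 20) → sum 82
(17, 17, 12, 20, 3) → sum 69
(17, 12, 20, 3, 14) → sum 66
(12, 20, 3, 14, 13) → sum 62
(20, 3, 14, 13, 20) → sum 70
(3, 14, 13, 20, 19) → sum 69
(14, 13, 20, 19, 8) → sum 74
(13, 20, 19, 8, 19) → sum 79
(20, 19, 8, 19, 12) → sum 78
(19, 8, 19, 12, 17) → sum 75
(8, 19, 12, 17, 19) → sum 75
(19, 12, 17, 19, 17) → sum 84
(12, 17, 19, 17, 6) → sum 71
(17, 19, 17, 6, 23) → sum 82
(19, 17, 6, 23, 11) → sum 76
(17, 6, 23, 11, 7) → sum 64
(6, 23, 11, 7, 3) → sum 50
(23, 11, 7, 3, 23) → sum 67
(11, 7, 3, 23, 17) → sum 61
(7, 3, 23, 17, 15) → sum 65
Smallest of these is 50.

50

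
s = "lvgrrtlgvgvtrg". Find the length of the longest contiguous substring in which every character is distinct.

[l] len 1
[l, v] len 2
[l, v, g] len 3
[l, v, g, r] len 4
[r] len 1
[r, t] len 2
[r, t, l] len 3
[r, t, l, g] len 4
[r, t, l, g, v] len 5
[v, g] len 2
[g, v] len 2
[g, v, t] len 3
[g, v, t, r] len 4
[v, t, r, g] len 4
Longest all-distinct length: 5.

5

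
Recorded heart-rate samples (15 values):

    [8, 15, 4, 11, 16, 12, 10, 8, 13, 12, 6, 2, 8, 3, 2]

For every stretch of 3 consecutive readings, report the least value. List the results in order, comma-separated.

(8, 15, 4) → min 4
(15, 4, 11) → min 4
(4, 11, 16) → min 4
(11, 16, 12) → min 11
(16, 12, 10) → min 10
(12, 10, 8) → min 8
(10, 8, 13) → min 8
(8, 13, 12) → min 8
(13, 12, 6) → min 6
(12, 6, 2) → min 2
(6, 2, 8) → min 2
(2, 8, 3) → min 2
(8, 3, 2) → min 2

4, 4, 4, 11, 10, 8, 8, 8, 6, 2, 2, 2, 2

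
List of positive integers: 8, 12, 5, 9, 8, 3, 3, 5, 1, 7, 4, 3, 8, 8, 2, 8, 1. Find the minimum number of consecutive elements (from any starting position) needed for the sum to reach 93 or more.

add 8: running sum 8 < 93
add 12: running sum 20 < 93
add 5: running sum 25 < 93
add 9: running sum 34 < 93
add 8: running sum 42 < 93
add 3: running sum 45 < 93
add 3: running sum 48 < 93
add 5: running sum 53 < 93
add 1: running sum 54 < 93
add 7: running sum 61 < 93
add 4: running sum 65 < 93
add 3: running sum 68 < 93
add 8: running sum 76 < 93
add 8: running sum 84 < 93
add 2: running sum 86 < 93
add 8: shortest ending here [8, 12, 5, 9, 8, 3, 3, 5, 1, 7, 4, 3, 8, 8, 2, 8] sum 94, len 16
add 1: shortest ending here [8, 12, 5, 9, 8, 3, 3, 5, 1, 7, 4, 3, 8, 8, 2, 8, 1] sum 95, len 17
Shortest qualifying length: 16.

16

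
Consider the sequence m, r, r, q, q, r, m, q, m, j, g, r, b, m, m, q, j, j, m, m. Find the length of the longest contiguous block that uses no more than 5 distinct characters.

Extend right; when distinct count exceeds 5, shrink from the left:
[m] 1 distinct, len 1
[m, r] 2 distinct, len 2
[m, r, r] 2 distinct, len 3
[m, r, r, q] 3 distinct, len 4
[m, r, r, q, q] 3 distinct, len 5
[m, r, r, q, q, r] 3 distinct, len 6
[m, r, r, q, q, r, m] 3 distinct, len 7
[m, r, r, q, q, r, m, q] 3 distinct, len 8
[m, r, r, q, q, r, m, q, m] 3 distinct, len 9
[m, r, r, q, q, r, m, q, m, j] 4 distinct, len 10
[m, r, r, q, q, r, m, q, m, j, g] 5 distinct, len 11
[m, r, r, q, q, r, m, q, m, j, g, r] 5 distinct, len 12
[m, j, g, r, b] 5 distinct, len 5
[m, j, g, r, b, m] 5 distinct, len 6
[m, j, g, r, b, m, m] 5 distinct, len 7
[g, r, b, m, m, q] 5 distinct, len 6
[r, b, m, m, q, j] 5 distinct, len 6
[r, b, m, m, q, j, j] 5 distinct, len 7
[r, b, m, m, q, j, j, m] 5 distinct, len 8
[r, b, m, m, q, j, j, m, m] 5 distinct, len 9
Longest length with ≤5 distinct: 12.

12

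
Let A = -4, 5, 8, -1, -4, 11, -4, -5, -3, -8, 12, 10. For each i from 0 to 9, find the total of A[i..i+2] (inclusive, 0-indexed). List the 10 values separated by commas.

9, 12, 3, 6, 3, 2, -12, -16, 1, 14

Sliding a size-3 window across the 12 values:
[-4, 5, 8] → sum 9
[5, 8, -1] → sum 12
[8, -1, -4] → sum 3
[-1, -4, 11] → sum 6
[-4, 11, -4] → sum 3
[11, -4, -5] → sum 2
[-4, -5, -3] → sum -12
[-5, -3, -8] → sum -16
[-3, -8, 12] → sum 1
[-8, 12, 10] → sum 14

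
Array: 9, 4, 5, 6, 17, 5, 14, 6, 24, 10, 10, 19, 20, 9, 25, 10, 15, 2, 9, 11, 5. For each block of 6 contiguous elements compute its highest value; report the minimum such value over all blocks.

15

(9, 4, 5, 6, 17, 5) → max 17
(4, 5, 6, 17, 5, 14) → max 17
(5, 6, 17, 5, 14, 6) → max 17
(6, 17, 5, 14, 6, 24) → max 24
(17, 5, 14, 6, 24, 10) → max 24
(5, 14, 6, 24, 10, 10) → max 24
(14, 6, 24, 10, 10, 19) → max 24
(6, 24, 10, 10, 19, 20) → max 24
(24, 10, 10, 19, 20, 9) → max 24
(10, 10, 19, 20, 9, 25) → max 25
(10, 19, 20, 9, 25, 10) → max 25
(19, 20, 9, 25, 10, 15) → max 25
(20, 9, 25, 10, 15, 2) → max 25
(9, 25, 10, 15, 2, 9) → max 25
(25, 10, 15, 2, 9, 11) → max 25
(10, 15, 2, 9, 11, 5) → max 15
Minimum of these is 15.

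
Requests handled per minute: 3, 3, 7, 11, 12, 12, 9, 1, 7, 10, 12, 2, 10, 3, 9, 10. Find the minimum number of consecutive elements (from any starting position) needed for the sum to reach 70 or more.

add 3: running sum 3 < 70
add 3: running sum 6 < 70
add 7: running sum 13 < 70
add 11: running sum 24 < 70
add 12: running sum 36 < 70
add 12: running sum 48 < 70
add 9: running sum 57 < 70
add 1: running sum 58 < 70
add 7: running sum 65 < 70
add 10: shortest ending here [3, 7, 11, 12, 12, 9, 1, 7, 10] sum 72, len 9
add 12: shortest ending here [11, 12, 12, 9, 1, 7, 10, 12] sum 74, len 8
add 2: shortest ending here [11, 12, 12, 9, 1, 7, 10, 12, 2] sum 76, len 9
add 10: shortest ending here [12, 12, 9, 1, 7, 10, 12, 2, 10] sum 75, len 9
add 3: shortest ending here [12, 12, 9, 1, 7, 10, 12, 2, 10, 3] sum 78, len 10
add 9: shortest ending here [12, 9, 1, 7, 10, 12, 2, 10, 3, 9] sum 75, len 10
add 10: shortest ending here [9, 1, 7, 10, 12, 2, 10, 3, 9, 10] sum 73, len 10
Shortest qualifying length: 8.

8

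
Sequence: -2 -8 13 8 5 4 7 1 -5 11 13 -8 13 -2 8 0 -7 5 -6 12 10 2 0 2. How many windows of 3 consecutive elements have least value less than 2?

18

-2 -8 13 → min -8  < 2 ✓
-8 13 8 → min -8  < 2 ✓
13 8 5 → min 5
8 5 4 → min 4
5 4 7 → min 4
4 7 1 → min 1  < 2 ✓
7 1 -5 → min -5  < 2 ✓
1 -5 11 → min -5  < 2 ✓
-5 11 13 → min -5  < 2 ✓
11 13 -8 → min -8  < 2 ✓
13 -8 13 → min -8  < 2 ✓
-8 13 -2 → min -8  < 2 ✓
13 -2 8 → min -2  < 2 ✓
-2 8 0 → min -2  < 2 ✓
8 0 -7 → min -7  < 2 ✓
0 -7 5 → min -7  < 2 ✓
-7 5 -6 → min -7  < 2 ✓
5 -6 12 → min -6  < 2 ✓
-6 12 10 → min -6  < 2 ✓
12 10 2 → min 2
10 2 0 → min 0  < 2 ✓
2 0 2 → min 0  < 2 ✓
18 windows satisfy the condition.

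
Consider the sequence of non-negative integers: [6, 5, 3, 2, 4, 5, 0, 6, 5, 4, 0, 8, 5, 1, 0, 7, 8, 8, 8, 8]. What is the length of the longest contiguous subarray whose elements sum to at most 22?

6

Extend to the right; shrink from the left whenever the sum exceeds 22:
→ 6: sum 6, len 1
→ 5: sum 11, len 2
→ 3: sum 14, len 3
→ 2: sum 16, len 4
→ 4: sum 20, len 5
→ 5 (dropped 6): sum 19, len 5
→ 0: sum 19, len 6
→ 6 (dropped 5): sum 20, len 6
→ 5 (dropped 3): sum 22, len 6
→ 4 (dropped 2, 4): sum 20, len 5
→ 0: sum 20, len 6
→ 8 (dropped 5, 0, 6): sum 17, len 4
→ 5: sum 22, len 5
→ 1 (dropped 5): sum 18, len 5
→ 0: sum 18, len 6
→ 7 (dropped 4): sum 21, len 6
→ 8 (dropped 0, 8): sum 21, len 5
→ 8 (dropped 5, 1, 0, 7): sum 16, len 2
→ 8 (dropped 8): sum 16, len 2
→ 8 (dropped 8): sum 16, len 2
Longest length seen: 6.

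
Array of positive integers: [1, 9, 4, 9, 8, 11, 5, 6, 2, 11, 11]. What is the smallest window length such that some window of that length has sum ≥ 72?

Extend right; whenever the sum reaches 72, record the length and shrink from the left:
add 1: running sum 1 < 72
add 9: running sum 10 < 72
add 4: running sum 14 < 72
add 9: running sum 23 < 72
add 8: running sum 31 < 72
add 11: running sum 42 < 72
add 5: running sum 47 < 72
add 6: running sum 53 < 72
add 2: running sum 55 < 72
add 11: running sum 66 < 72
end 10: [9, 4, 9, 8, 11, 5, 6, 2, 11, 11] sum 76, len 10
Shortest qualifying length: 10.

10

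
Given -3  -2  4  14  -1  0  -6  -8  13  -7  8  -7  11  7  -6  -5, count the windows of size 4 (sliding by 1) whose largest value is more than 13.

(-3, -2, 4, 14) → max 14  > 13 ✓
(-2, 4, 14, -1) → max 14  > 13 ✓
(4, 14, -1, 0) → max 14  > 13 ✓
(14, -1, 0, -6) → max 14  > 13 ✓
(-1, 0, -6, -8) → max 0
(0, -6, -8, 13) → max 13
(-6, -8, 13, -7) → max 13
(-8, 13, -7, 8) → max 13
(13, -7, 8, -7) → max 13
(-7, 8, -7, 11) → max 11
(8, -7, 11, 7) → max 11
(-7, 11, 7, -6) → max 11
(11, 7, -6, -5) → max 11
4 windows satisfy the condition.

4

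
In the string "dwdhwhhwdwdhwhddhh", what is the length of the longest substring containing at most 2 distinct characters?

5

add d: window [d] (1 distinct), len 1
add w: window [d, w] (2 distinct), len 2
add d: window [d, w, d] (2 distinct), len 3
add h: window [d, h] (2 distinct), len 2
add w: window [h, w] (2 distinct), len 2
add h: window [h, w, h] (2 distinct), len 3
add h: window [h, w, h, h] (2 distinct), len 4
add w: window [h, w, h, h, w] (2 distinct), len 5
add d: window [w, d] (2 distinct), len 2
add w: window [w, d, w] (2 distinct), len 3
add d: window [w, d, w, d] (2 distinct), len 4
add h: window [d, h] (2 distinct), len 2
add w: window [h, w] (2 distinct), len 2
add h: window [h, w, h] (2 distinct), len 3
add d: window [h, d] (2 distinct), len 2
add d: window [h, d, d] (2 distinct), len 3
add h: window [h, d, d, h] (2 distinct), len 4
add h: window [h, d, d, h, h] (2 distinct), len 5
Longest length with ≤2 distinct: 5.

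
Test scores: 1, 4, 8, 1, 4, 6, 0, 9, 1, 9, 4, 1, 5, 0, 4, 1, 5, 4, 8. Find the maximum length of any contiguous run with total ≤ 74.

18

[1] sum 1 len 1
[1, 4] sum 5 len 2
[1, 4, 8] sum 13 len 3
[1, 4, 8, 1] sum 14 len 4
[1, 4, 8, 1, 4] sum 18 len 5
[1, 4, 8, 1, 4, 6] sum 24 len 6
[1, 4, 8, 1, 4, 6, 0] sum 24 len 7
[1, 4, 8, 1, 4, 6, 0, 9] sum 33 len 8
[1, 4, 8, 1, 4, 6, 0, 9, 1] sum 34 len 9
[1, 4, 8, 1, 4, 6, 0, 9, 1, 9] sum 43 len 10
[1, 4, 8, 1, 4, 6, 0, 9, 1, 9, 4] sum 47 len 11
[1, 4, 8, 1, 4, 6, 0, 9, 1, 9, 4, 1] sum 48 len 12
[1, 4, 8, 1, 4, 6, 0, 9, 1, 9, 4, 1, 5] sum 53 len 13
[1, 4, 8, 1, 4, 6, 0, 9, 1, 9, 4, 1, 5, 0] sum 53 len 14
[1, 4, 8, 1, 4, 6, 0, 9, 1, 9, 4, 1, 5, 0, 4] sum 57 len 15
[1, 4, 8, 1, 4, 6, 0, 9, 1, 9, 4, 1, 5, 0, 4, 1] sum 58 len 16
[1, 4, 8, 1, 4, 6, 0, 9, 1, 9, 4, 1, 5, 0, 4, 1, 5] sum 63 len 17
[1, 4, 8, 1, 4, 6, 0, 9, 1, 9, 4, 1, 5, 0, 4, 1, 5, 4] sum 67 len 18
[4, 8, 1, 4, 6, 0, 9, 1, 9, 4, 1, 5, 0, 4, 1, 5, 4, 8] sum 74 len 18
Longest length seen: 18.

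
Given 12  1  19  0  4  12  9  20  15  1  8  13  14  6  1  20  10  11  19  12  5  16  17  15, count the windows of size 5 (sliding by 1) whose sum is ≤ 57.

(12, 1, 19, 0, 4) → sum 36  ≤ 57 ✓
(1, 19, 0, 4, 12) → sum 36  ≤ 57 ✓
(19, 0, 4, 12, 9) → sum 44  ≤ 57 ✓
(0, 4, 12, 9, 20) → sum 45  ≤ 57 ✓
(4, 12, 9, 20, 15) → sum 60
(12, 9, 20, 15, 1) → sum 57  ≤ 57 ✓
(9, 20, 15, 1, 8) → sum 53  ≤ 57 ✓
(20, 15, 1, 8, 13) → sum 57  ≤ 57 ✓
(15, 1, 8, 13, 14) → sum 51  ≤ 57 ✓
(1, 8, 13, 14, 6) → sum 42  ≤ 57 ✓
(8, 13, 14, 6, 1) → sum 42  ≤ 57 ✓
(13, 14, 6, 1, 20) → sum 54  ≤ 57 ✓
(14, 6, 1, 20, 10) → sum 51  ≤ 57 ✓
(6, 1, 20, 10, 11) → sum 48  ≤ 57 ✓
(1, 20, 10, 11, 19) → sum 61
(20, 10, 11, 19, 12) → sum 72
(10, 11, 19, 12, 5) → sum 57  ≤ 57 ✓
(11, 19, 12, 5, 16) → sum 63
(19, 12, 5, 16, 17) → sum 69
(12, 5, 16, 17, 15) → sum 65
14 windows satisfy the condition.

14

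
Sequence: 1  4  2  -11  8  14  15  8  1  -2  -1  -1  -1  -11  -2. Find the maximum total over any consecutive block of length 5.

1 4 2 -11 8 → sum 4
4 2 -11 8 14 → sum 17
2 -11 8 14 15 → sum 28
-11 8 14 15 8 → sum 34
8 14 15 8 1 → sum 46
14 15 8 1 -2 → sum 36
15 8 1 -2 -1 → sum 21
8 1 -2 -1 -1 → sum 5
1 -2 -1 -1 -1 → sum -4
-2 -1 -1 -1 -11 → sum -16
-1 -1 -1 -11 -2 → sum -16
Maximum of these is 46.

46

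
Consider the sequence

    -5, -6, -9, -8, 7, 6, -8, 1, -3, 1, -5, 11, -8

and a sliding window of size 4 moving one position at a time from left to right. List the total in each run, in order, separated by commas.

-28, -16, -4, -3, 6, -4, -9, -6, 4, -1

Sliding a size-4 window across the 13 values:
(-5, -6, -9, -8) → sum -28
(-6, -9, -8, 7) → sum -16
(-9, -8, 7, 6) → sum -4
(-8, 7, 6, -8) → sum -3
(7, 6, -8, 1) → sum 6
(6, -8, 1, -3) → sum -4
(-8, 1, -3, 1) → sum -9
(1, -3, 1, -5) → sum -6
(-3, 1, -5, 11) → sum 4
(1, -5, 11, -8) → sum -1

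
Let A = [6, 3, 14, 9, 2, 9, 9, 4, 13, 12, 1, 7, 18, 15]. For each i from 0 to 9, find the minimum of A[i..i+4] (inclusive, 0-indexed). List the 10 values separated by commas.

Sliding a size-5 window across the 14 values:
(6, 3, 14, 9, 2) → min 2
(3, 14, 9, 2, 9) → min 2
(14, 9, 2, 9, 9) → min 2
(9, 2, 9, 9, 4) → min 2
(2, 9, 9, 4, 13) → min 2
(9, 9, 4, 13, 12) → min 4
(9, 4, 13, 12, 1) → min 1
(4, 13, 12, 1, 7) → min 1
(13, 12, 1, 7, 18) → min 1
(12, 1, 7, 18, 15) → min 1

2, 2, 2, 2, 2, 4, 1, 1, 1, 1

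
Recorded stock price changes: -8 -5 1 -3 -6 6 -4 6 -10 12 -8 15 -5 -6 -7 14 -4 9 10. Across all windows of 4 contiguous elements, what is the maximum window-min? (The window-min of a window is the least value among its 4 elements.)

Each size-4 window and its min:
[-8, -5, 1, -3] → min -8
[-5, 1, -3, -6] → min -6
[1, -3, -6, 6] → min -6
[-3, -6, 6, -4] → min -6
[-6, 6, -4, 6] → min -6
[6, -4, 6, -10] → min -10
[-4, 6, -10, 12] → min -10
[6, -10, 12, -8] → min -10
[-10, 12, -8, 15] → min -10
[12, -8, 15, -5] → min -8
[-8, 15, -5, -6] → min -8
[15, -5, -6, -7] → min -7
[-5, -6, -7, 14] → min -7
[-6, -7, 14, -4] → min -7
[-7, 14, -4, 9] → min -7
[14, -4, 9, 10] → min -4
Maximum of these is -4.

-4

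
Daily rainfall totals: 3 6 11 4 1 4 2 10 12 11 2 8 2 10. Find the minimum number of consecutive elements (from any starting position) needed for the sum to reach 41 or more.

add 3: running sum 3 < 41
add 6: running sum 9 < 41
add 11: running sum 20 < 41
add 4: running sum 24 < 41
add 1: running sum 25 < 41
add 4: running sum 29 < 41
add 2: running sum 31 < 41
add 10: shortest ending here [3, 6, 11, 4, 1, 4, 2, 10] sum 41, len 8
add 12: shortest ending here [11, 4, 1, 4, 2, 10, 12] sum 44, len 7
add 11: shortest ending here [4, 1, 4, 2, 10, 12, 11] sum 44, len 7
add 2: shortest ending here [4, 2, 10, 12, 11, 2] sum 41, len 6
add 8: shortest ending here [10, 12, 11, 2, 8] sum 43, len 5
add 2: shortest ending here [10, 12, 11, 2, 8, 2] sum 45, len 6
add 10: shortest ending here [12, 11, 2, 8, 2, 10] sum 45, len 6
Shortest qualifying length: 5.

5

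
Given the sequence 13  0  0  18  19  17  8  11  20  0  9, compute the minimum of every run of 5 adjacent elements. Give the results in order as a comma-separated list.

0, 0, 0, 8, 8, 0, 0

13 0 0 18 19 → min 0
0 0 18 19 17 → min 0
0 18 19 17 8 → min 0
18 19 17 8 11 → min 8
19 17 8 11 20 → min 8
17 8 11 20 0 → min 0
8 11 20 0 9 → min 0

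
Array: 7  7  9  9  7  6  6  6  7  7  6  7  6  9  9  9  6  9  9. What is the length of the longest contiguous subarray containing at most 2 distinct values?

add 7: window [7] (1 distinct), len 1
add 7: window [7, 7] (1 distinct), len 2
add 9: window [7, 7, 9] (2 distinct), len 3
add 9: window [7, 7, 9, 9] (2 distinct), len 4
add 7: window [7, 7, 9, 9, 7] (2 distinct), len 5
add 6: window [7, 6] (2 distinct), len 2
add 6: window [7, 6, 6] (2 distinct), len 3
add 6: window [7, 6, 6, 6] (2 distinct), len 4
add 7: window [7, 6, 6, 6, 7] (2 distinct), len 5
add 7: window [7, 6, 6, 6, 7, 7] (2 distinct), len 6
add 6: window [7, 6, 6, 6, 7, 7, 6] (2 distinct), len 7
add 7: window [7, 6, 6, 6, 7, 7, 6, 7] (2 distinct), len 8
add 6: window [7, 6, 6, 6, 7, 7, 6, 7, 6] (2 distinct), len 9
add 9: window [6, 9] (2 distinct), len 2
add 9: window [6, 9, 9] (2 distinct), len 3
add 9: window [6, 9, 9, 9] (2 distinct), len 4
add 6: window [6, 9, 9, 9, 6] (2 distinct), len 5
add 9: window [6, 9, 9, 9, 6, 9] (2 distinct), len 6
add 9: window [6, 9, 9, 9, 6, 9, 9] (2 distinct), len 7
Longest length with ≤2 distinct: 9.

9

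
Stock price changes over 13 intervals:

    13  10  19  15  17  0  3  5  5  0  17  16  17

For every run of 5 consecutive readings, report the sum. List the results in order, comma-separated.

74, 61, 54, 40, 30, 13, 30, 43, 55

13 10 19 15 17 → sum 74
10 19 15 17 0 → sum 61
19 15 17 0 3 → sum 54
15 17 0 3 5 → sum 40
17 0 3 5 5 → sum 30
0 3 5 5 0 → sum 13
3 5 5 0 17 → sum 30
5 5 0 17 16 → sum 43
5 0 17 16 17 → sum 55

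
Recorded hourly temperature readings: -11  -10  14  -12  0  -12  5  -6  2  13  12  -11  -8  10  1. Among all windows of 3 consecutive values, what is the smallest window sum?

-24

(-11, -10, 14) → sum -7
(-10, 14, -12) → sum -8
(14, -12, 0) → sum 2
(-12, 0, -12) → sum -24
(0, -12, 5) → sum -7
(-12, 5, -6) → sum -13
(5, -6, 2) → sum 1
(-6, 2, 13) → sum 9
(2, 13, 12) → sum 27
(13, 12, -11) → sum 14
(12, -11, -8) → sum -7
(-11, -8, 10) → sum -9
(-8, 10, 1) → sum 3
Smallest of these is -24.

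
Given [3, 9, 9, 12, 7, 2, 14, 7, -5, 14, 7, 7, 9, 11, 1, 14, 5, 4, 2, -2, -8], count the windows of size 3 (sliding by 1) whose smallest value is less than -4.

4

3 9 9 → min 3
9 9 12 → min 9
9 12 7 → min 7
12 7 2 → min 2
7 2 14 → min 2
2 14 7 → min 2
14 7 -5 → min -5  < -4 ✓
7 -5 14 → min -5  < -4 ✓
-5 14 7 → min -5  < -4 ✓
14 7 7 → min 7
7 7 9 → min 7
7 9 11 → min 7
9 11 1 → min 1
11 1 14 → min 1
1 14 5 → min 1
14 5 4 → min 4
5 4 2 → min 2
4 2 -2 → min -2
2 -2 -8 → min -8  < -4 ✓
4 windows satisfy the condition.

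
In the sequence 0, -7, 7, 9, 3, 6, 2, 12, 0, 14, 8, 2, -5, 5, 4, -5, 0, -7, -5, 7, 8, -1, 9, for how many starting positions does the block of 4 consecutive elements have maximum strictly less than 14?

16

(0, -7, 7, 9) → max 9  < 14 ✓
(-7, 7, 9, 3) → max 9  < 14 ✓
(7, 9, 3, 6) → max 9  < 14 ✓
(9, 3, 6, 2) → max 9  < 14 ✓
(3, 6, 2, 12) → max 12  < 14 ✓
(6, 2, 12, 0) → max 12  < 14 ✓
(2, 12, 0, 14) → max 14
(12, 0, 14, 8) → max 14
(0, 14, 8, 2) → max 14
(14, 8, 2, -5) → max 14
(8, 2, -5, 5) → max 8  < 14 ✓
(2, -5, 5, 4) → max 5  < 14 ✓
(-5, 5, 4, -5) → max 5  < 14 ✓
(5, 4, -5, 0) → max 5  < 14 ✓
(4, -5, 0, -7) → max 4  < 14 ✓
(-5, 0, -7, -5) → max 0  < 14 ✓
(0, -7, -5, 7) → max 7  < 14 ✓
(-7, -5, 7, 8) → max 8  < 14 ✓
(-5, 7, 8, -1) → max 8  < 14 ✓
(7, 8, -1, 9) → max 9  < 14 ✓
16 windows satisfy the condition.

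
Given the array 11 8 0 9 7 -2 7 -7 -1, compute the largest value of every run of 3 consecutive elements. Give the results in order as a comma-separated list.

11, 9, 9, 9, 7, 7, 7

[11, 8, 0] → max 11
[8, 0, 9] → max 9
[0, 9, 7] → max 9
[9, 7, -2] → max 9
[7, -2, 7] → max 7
[-2, 7, -7] → max 7
[7, -7, -1] → max 7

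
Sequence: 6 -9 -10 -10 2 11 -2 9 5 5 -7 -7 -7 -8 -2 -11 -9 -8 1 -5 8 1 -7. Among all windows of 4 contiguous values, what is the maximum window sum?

(6, -9, -10, -10) → sum -23
(-9, -10, -10, 2) → sum -27
(-10, -10, 2, 11) → sum -7
(-10, 2, 11, -2) → sum 1
(2, 11, -2, 9) → sum 20
(11, -2, 9, 5) → sum 23
(-2, 9, 5, 5) → sum 17
(9, 5, 5, -7) → sum 12
(5, 5, -7, -7) → sum -4
(5, -7, -7, -7) → sum -16
(-7, -7, -7, -8) → sum -29
(-7, -7, -8, -2) → sum -24
(-7, -8, -2, -11) → sum -28
(-8, -2, -11, -9) → sum -30
(-2, -11, -9, -8) → sum -30
(-11, -9, -8, 1) → sum -27
(-9, -8, 1, -5) → sum -21
(-8, 1, -5, 8) → sum -4
(1, -5, 8, 1) → sum 5
(-5, 8, 1, -7) → sum -3
Maximum of these is 23.

23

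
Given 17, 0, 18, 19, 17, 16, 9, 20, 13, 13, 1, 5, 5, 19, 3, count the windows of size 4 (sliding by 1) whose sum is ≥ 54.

7

(17, 0, 18, 19) → sum 54  ≥ 54 ✓
(0, 18, 19, 17) → sum 54  ≥ 54 ✓
(18, 19, 17, 16) → sum 70  ≥ 54 ✓
(19, 17, 16, 9) → sum 61  ≥ 54 ✓
(17, 16, 9, 20) → sum 62  ≥ 54 ✓
(16, 9, 20, 13) → sum 58  ≥ 54 ✓
(9, 20, 13, 13) → sum 55  ≥ 54 ✓
(20, 13, 13, 1) → sum 47
(13, 13, 1, 5) → sum 32
(13, 1, 5, 5) → sum 24
(1, 5, 5, 19) → sum 30
(5, 5, 19, 3) → sum 32
7 windows satisfy the condition.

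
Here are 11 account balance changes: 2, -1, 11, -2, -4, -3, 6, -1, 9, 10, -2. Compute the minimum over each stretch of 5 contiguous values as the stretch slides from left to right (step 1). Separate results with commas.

2 -1 11 -2 -4 → min -4
-1 11 -2 -4 -3 → min -4
11 -2 -4 -3 6 → min -4
-2 -4 -3 6 -1 → min -4
-4 -3 6 -1 9 → min -4
-3 6 -1 9 10 → min -3
6 -1 9 10 -2 → min -2

-4, -4, -4, -4, -4, -3, -2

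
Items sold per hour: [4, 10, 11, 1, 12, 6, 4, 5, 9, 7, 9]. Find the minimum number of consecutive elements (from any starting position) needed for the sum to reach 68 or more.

Extend right; whenever the sum reaches 68, record the length and shrink from the left:
add 4: running sum 4 < 68
add 10: running sum 14 < 68
add 11: running sum 25 < 68
add 1: running sum 26 < 68
add 12: running sum 38 < 68
add 6: running sum 44 < 68
add 4: running sum 48 < 68
add 5: running sum 53 < 68
add 9: running sum 62 < 68
add 7: shortest ending here [4, 10, 11, 1, 12, 6, 4, 5, 9, 7] sum 69, len 10
add 9: shortest ending here [10, 11, 1, 12, 6, 4, 5, 9, 7, 9] sum 74, len 10
Shortest qualifying length: 10.

10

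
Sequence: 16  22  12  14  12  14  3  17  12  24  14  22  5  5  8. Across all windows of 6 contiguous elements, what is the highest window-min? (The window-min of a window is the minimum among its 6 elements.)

Each size-6 window and its min:
(16, 22, 12, 14, 12, 14) → min 12
(22, 12, 14, 12, 14, 3) → min 3
(12, 14, 12, 14, 3, 17) → min 3
(14, 12, 14, 3, 17, 12) → min 3
(12, 14, 3, 17, 12, 24) → min 3
(14, 3, 17, 12, 24, 14) → min 3
(3, 17, 12, 24, 14, 22) → min 3
(17, 12, 24, 14, 22, 5) → min 5
(12, 24, 14, 22, 5, 5) → min 5
(24, 14, 22, 5, 5, 8) → min 5
Highest of these is 12.

12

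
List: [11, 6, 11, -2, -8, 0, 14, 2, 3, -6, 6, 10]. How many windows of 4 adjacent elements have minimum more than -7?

5

(11, 6, 11, -2) → min -2  > -7 ✓
(6, 11, -2, -8) → min -8
(11, -2, -8, 0) → min -8
(-2, -8, 0, 14) → min -8
(-8, 0, 14, 2) → min -8
(0, 14, 2, 3) → min 0  > -7 ✓
(14, 2, 3, -6) → min -6  > -7 ✓
(2, 3, -6, 6) → min -6  > -7 ✓
(3, -6, 6, 10) → min -6  > -7 ✓
5 windows satisfy the condition.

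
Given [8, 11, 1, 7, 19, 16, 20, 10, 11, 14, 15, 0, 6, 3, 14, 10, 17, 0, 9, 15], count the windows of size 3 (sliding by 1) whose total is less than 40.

8 11 1 → sum 20  < 40 ✓
11 1 7 → sum 19  < 40 ✓
1 7 19 → sum 27  < 40 ✓
7 19 16 → sum 42
19 16 20 → sum 55
16 20 10 → sum 46
20 10 11 → sum 41
10 11 14 → sum 35  < 40 ✓
11 14 15 → sum 40
14 15 0 → sum 29  < 40 ✓
15 0 6 → sum 21  < 40 ✓
0 6 3 → sum 9  < 40 ✓
6 3 14 → sum 23  < 40 ✓
3 14 10 → sum 27  < 40 ✓
14 10 17 → sum 41
10 17 0 → sum 27  < 40 ✓
17 0 9 → sum 26  < 40 ✓
0 9 15 → sum 24  < 40 ✓
12 windows satisfy the condition.

12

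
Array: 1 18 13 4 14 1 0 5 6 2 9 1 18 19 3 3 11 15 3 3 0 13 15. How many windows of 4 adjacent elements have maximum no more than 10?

1 18 13 4 → max 18
18 13 4 14 → max 18
13 4 14 1 → max 14
4 14 1 0 → max 14
14 1 0 5 → max 14
1 0 5 6 → max 6  ≤ 10 ✓
0 5 6 2 → max 6  ≤ 10 ✓
5 6 2 9 → max 9  ≤ 10 ✓
6 2 9 1 → max 9  ≤ 10 ✓
2 9 1 18 → max 18
9 1 18 19 → max 19
1 18 19 3 → max 19
18 19 3 3 → max 19
19 3 3 11 → max 19
3 3 11 15 → max 15
3 11 15 3 → max 15
11 15 3 3 → max 15
15 3 3 0 → max 15
3 3 0 13 → max 13
3 0 13 15 → max 15
4 windows satisfy the condition.

4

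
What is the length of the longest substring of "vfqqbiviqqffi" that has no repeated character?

add v: [v] len 1
add f: [v, f] len 2
add q: [v, f, q] len 3
add q (repeat q, move left end past it): [q] len 1
add b: [q, b] len 2
add i: [q, b, i] len 3
add v: [q, b, i, v] len 4
add i (repeat i, move left end past it): [v, i] len 2
add q: [v, i, q] len 3
add q (repeat q, move left end past it): [q] len 1
add f: [q, f] len 2
add f (repeat f, move left end past it): [f] len 1
add i: [f, i] len 2
Longest all-distinct length: 4.

4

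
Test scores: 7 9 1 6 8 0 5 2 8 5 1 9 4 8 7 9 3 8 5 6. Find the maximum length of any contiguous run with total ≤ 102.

[7] sum 7 len 1
[7, 9] sum 16 len 2
[7, 9, 1] sum 17 len 3
[7, 9, 1, 6] sum 23 len 4
[7, 9, 1, 6, 8] sum 31 len 5
[7, 9, 1, 6, 8, 0] sum 31 len 6
[7, 9, 1, 6, 8, 0, 5] sum 36 len 7
[7, 9, 1, 6, 8, 0, 5, 2] sum 38 len 8
[7, 9, 1, 6, 8, 0, 5, 2, 8] sum 46 len 9
[7, 9, 1, 6, 8, 0, 5, 2, 8, 5] sum 51 len 10
[7, 9, 1, 6, 8, 0, 5, 2, 8, 5, 1] sum 52 len 11
[7, 9, 1, 6, 8, 0, 5, 2, 8, 5, 1, 9] sum 61 len 12
[7, 9, 1, 6, 8, 0, 5, 2, 8, 5, 1, 9, 4] sum 65 len 13
[7, 9, 1, 6, 8, 0, 5, 2, 8, 5, 1, 9, 4, 8] sum 73 len 14
[7, 9, 1, 6, 8, 0, 5, 2, 8, 5, 1, 9, 4, 8, 7] sum 80 len 15
[7, 9, 1, 6, 8, 0, 5, 2, 8, 5, 1, 9, 4, 8, 7, 9] sum 89 len 16
[7, 9, 1, 6, 8, 0, 5, 2, 8, 5, 1, 9, 4, 8, 7, 9, 3] sum 92 len 17
[7, 9, 1, 6, 8, 0, 5, 2, 8, 5, 1, 9, 4, 8, 7, 9, 3, 8] sum 100 len 18
[9, 1, 6, 8, 0, 5, 2, 8, 5, 1, 9, 4, 8, 7, 9, 3, 8, 5] sum 98 len 18
[1, 6, 8, 0, 5, 2, 8, 5, 1, 9, 4, 8, 7, 9, 3, 8, 5, 6] sum 95 len 18
Longest length seen: 18.

18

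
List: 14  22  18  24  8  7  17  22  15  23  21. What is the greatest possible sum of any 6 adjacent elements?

14 22 18 24 8 7 → sum 93
22 18 24 8 7 17 → sum 96
18 24 8 7 17 22 → sum 96
24 8 7 17 22 15 → sum 93
8 7 17 22 15 23 → sum 92
7 17 22 15 23 21 → sum 105
Greatest of these is 105.

105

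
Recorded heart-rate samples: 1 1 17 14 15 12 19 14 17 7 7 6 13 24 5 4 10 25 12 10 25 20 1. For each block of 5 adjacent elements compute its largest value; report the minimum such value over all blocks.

[1, 1, 17, 14, 15] → max 17
[1, 17, 14, 15, 12] → max 17
[17, 14, 15, 12, 19] → max 19
[14, 15, 12, 19, 14] → max 19
[15, 12, 19, 14, 17] → max 19
[12, 19, 14, 17, 7] → max 19
[19, 14, 17, 7, 7] → max 19
[14, 17, 7, 7, 6] → max 17
[17, 7, 7, 6, 13] → max 17
[7, 7, 6, 13, 24] → max 24
[7, 6, 13, 24, 5] → max 24
[6, 13, 24, 5, 4] → max 24
[13, 24, 5, 4, 10] → max 24
[24, 5, 4, 10, 25] → max 25
[5, 4, 10, 25, 12] → max 25
[4, 10, 25, 12, 10] → max 25
[10, 25, 12, 10, 25] → max 25
[25, 12, 10, 25, 20] → max 25
[12, 10, 25, 20, 1] → max 25
Minimum of these is 17.

17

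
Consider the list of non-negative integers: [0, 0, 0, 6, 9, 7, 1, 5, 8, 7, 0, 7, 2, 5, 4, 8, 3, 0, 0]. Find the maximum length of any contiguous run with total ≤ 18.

→ 0: sum 0, len 1
→ 0: sum 0, len 2
→ 0: sum 0, len 3
→ 6: sum 6, len 4
→ 9: sum 15, len 5
→ 7 (dropped 0, 0, 0, 6): sum 16, len 2
→ 1: sum 17, len 3
→ 5 (dropped 9): sum 13, len 3
→ 8 (dropped 7): sum 14, len 3
→ 7 (dropped 1, 5): sum 15, len 2
→ 0: sum 15, len 3
→ 7 (dropped 8): sum 14, len 3
→ 2: sum 16, len 4
→ 5 (dropped 7): sum 14, len 4
→ 4: sum 18, len 5
→ 8 (dropped 0, 7, 2): sum 17, len 3
→ 3 (dropped 5): sum 15, len 3
→ 0: sum 15, len 4
→ 0: sum 15, len 5
Longest length seen: 5.

5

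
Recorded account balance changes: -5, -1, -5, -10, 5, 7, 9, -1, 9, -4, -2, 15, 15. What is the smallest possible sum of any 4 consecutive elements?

-5 -1 -5 -10 → sum -21
-1 -5 -10 5 → sum -11
-5 -10 5 7 → sum -3
-10 5 7 9 → sum 11
5 7 9 -1 → sum 20
7 9 -1 9 → sum 24
9 -1 9 -4 → sum 13
-1 9 -4 -2 → sum 2
9 -4 -2 15 → sum 18
-4 -2 15 15 → sum 24
Smallest of these is -21.

-21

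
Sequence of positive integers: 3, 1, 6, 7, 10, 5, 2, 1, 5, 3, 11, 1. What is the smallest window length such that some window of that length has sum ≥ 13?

2

add 3: running sum 3 < 13
add 1: running sum 4 < 13
add 6: running sum 10 < 13
add 7: shortest ending here [6, 7] sum 13, len 2
add 10: shortest ending here [7, 10] sum 17, len 2
add 5: shortest ending here [10, 5] sum 15, len 2
add 2: shortest ending here [10, 5, 2] sum 17, len 3
add 1: shortest ending here [10, 5, 2, 1] sum 18, len 4
add 5: shortest ending here [5, 2, 1, 5] sum 13, len 4
add 3: shortest ending here [5, 2, 1, 5, 3] sum 16, len 5
add 11: shortest ending here [3, 11] sum 14, len 2
add 1: shortest ending here [3, 11, 1] sum 15, len 3
Shortest qualifying length: 2.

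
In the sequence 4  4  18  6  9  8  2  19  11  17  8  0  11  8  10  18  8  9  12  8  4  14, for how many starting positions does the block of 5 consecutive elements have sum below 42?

3

(4, 4, 18, 6, 9) → sum 41  < 42 ✓
(4, 18, 6, 9, 8) → sum 45
(18, 6, 9, 8, 2) → sum 43
(6, 9, 8, 2, 19) → sum 44
(9, 8, 2, 19, 11) → sum 49
(8, 2, 19, 11, 17) → sum 57
(2, 19, 11, 17, 8) → sum 57
(19, 11, 17, 8, 0) → sum 55
(11, 17, 8, 0, 11) → sum 47
(17, 8, 0, 11, 8) → sum 44
(8, 0, 11, 8, 10) → sum 37  < 42 ✓
(0, 11, 8, 10, 18) → sum 47
(11, 8, 10, 18, 8) → sum 55
(8, 10, 18, 8, 9) → sum 53
(10, 18, 8, 9, 12) → sum 57
(18, 8, 9, 12, 8) → sum 55
(8, 9, 12, 8, 4) → sum 41  < 42 ✓
(9, 12, 8, 4, 14) → sum 47
3 windows satisfy the condition.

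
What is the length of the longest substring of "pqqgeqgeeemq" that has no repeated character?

3

add p: [p] len 1
add q: [p, q] len 2
add q (repeat q, move left end past it): [q] len 1
add g: [q, g] len 2
add e: [q, g, e] len 3
add q (repeat q, move left end past it): [g, e, q] len 3
add g (repeat g, move left end past it): [e, q, g] len 3
add e (repeat e, move left end past it): [q, g, e] len 3
add e (repeat e, move left end past it): [e] len 1
add e (repeat e, move left end past it): [e] len 1
add m: [e, m] len 2
add q: [e, m, q] len 3
Longest all-distinct length: 3.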